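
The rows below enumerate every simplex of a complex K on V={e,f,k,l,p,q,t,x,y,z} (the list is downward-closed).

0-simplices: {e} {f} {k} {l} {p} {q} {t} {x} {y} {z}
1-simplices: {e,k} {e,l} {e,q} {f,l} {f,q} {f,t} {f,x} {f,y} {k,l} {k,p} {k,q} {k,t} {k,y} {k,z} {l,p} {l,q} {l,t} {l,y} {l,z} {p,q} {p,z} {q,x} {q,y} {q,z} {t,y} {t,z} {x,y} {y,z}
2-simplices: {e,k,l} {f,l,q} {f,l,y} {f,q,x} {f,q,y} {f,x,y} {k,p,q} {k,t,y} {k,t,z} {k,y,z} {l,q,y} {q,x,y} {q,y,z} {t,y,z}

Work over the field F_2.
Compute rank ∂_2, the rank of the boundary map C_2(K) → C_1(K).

n_0=10 n_1=28 n_2=14  [Z2]
∂1: piv[ek,el,eq,fl,ft,fx,fy,kp,kz] rk=9  ker:fq,kl,kq,kt,ky,lp,lq,lt,ly,lz,pq,pz,qx,qy,qz,ty,tz,xy,yz
∂2: piv[ekl,flq,fly,fqx,fqy,fxy,kpq,kty,ktz,kyz,qyz] rk=11  ker:lqy,qxy,tyz
rk∂_2=11

rank∂_2=11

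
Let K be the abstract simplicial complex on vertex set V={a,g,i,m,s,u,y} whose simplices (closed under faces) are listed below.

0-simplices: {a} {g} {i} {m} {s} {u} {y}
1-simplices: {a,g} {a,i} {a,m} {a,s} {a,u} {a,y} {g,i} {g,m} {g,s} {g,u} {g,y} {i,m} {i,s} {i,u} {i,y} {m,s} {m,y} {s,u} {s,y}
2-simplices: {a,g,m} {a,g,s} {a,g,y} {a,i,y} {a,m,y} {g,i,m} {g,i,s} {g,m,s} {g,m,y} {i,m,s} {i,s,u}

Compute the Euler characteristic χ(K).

n_0=7 n_1=19 n_2=11
χ=+7−19+11=-1

χ(K)=-1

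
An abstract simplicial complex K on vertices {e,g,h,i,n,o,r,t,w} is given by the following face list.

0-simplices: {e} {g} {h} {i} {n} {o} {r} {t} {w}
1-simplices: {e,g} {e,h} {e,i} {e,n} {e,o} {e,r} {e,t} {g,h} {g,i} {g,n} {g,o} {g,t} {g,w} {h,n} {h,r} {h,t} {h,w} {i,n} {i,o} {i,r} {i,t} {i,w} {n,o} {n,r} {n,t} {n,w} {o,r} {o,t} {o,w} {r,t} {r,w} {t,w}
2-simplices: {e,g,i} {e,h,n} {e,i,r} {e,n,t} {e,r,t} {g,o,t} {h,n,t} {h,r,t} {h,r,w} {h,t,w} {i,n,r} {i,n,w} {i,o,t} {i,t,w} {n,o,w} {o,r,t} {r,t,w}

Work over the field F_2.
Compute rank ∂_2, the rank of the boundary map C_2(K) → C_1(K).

rank∂_2=16

n_0=9 n_1=32 n_2=17  [Z2]
∂1: piv[eg,eh,ei,en,eo,er,et,gw] rk=8  ker:gh,gi,gn,go,gt,hn,hr,ht,hw,in,io,ir,it,iw,no,nr,nt,nw,or,ot,ow,rt,rw,tw
∂2: piv[egi,ehn,eir,ent,ert,got,hnt,hrt,hrw,htw,inr,inw,iot,itw,now,ort] rk=16  ker:rtw
rk∂_2=16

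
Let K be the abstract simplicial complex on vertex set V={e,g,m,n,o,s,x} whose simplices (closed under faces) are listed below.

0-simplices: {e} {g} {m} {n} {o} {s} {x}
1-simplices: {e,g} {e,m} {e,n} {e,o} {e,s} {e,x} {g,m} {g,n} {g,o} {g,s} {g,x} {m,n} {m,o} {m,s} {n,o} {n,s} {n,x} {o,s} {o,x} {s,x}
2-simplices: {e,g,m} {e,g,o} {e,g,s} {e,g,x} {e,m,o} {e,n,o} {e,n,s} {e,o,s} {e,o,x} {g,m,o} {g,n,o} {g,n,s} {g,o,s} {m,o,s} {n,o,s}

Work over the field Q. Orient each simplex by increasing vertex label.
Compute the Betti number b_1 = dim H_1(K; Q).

b_1=3

n_0=7 n_1=20 n_2=15  [Q]
∂1: piv[eg,em,en,eo,es,ex] rk=6  ker:gm,gn,go,gs,gx,mn,mo,ms,no,ns,nx,os,ox,sx
∂2: piv[egm,ego,egs,egx,emo,eno,ens,eos,eox,gno,mos] rk=11  ker:gmo,gns,gos,nos
b_1=(20−6)−11=3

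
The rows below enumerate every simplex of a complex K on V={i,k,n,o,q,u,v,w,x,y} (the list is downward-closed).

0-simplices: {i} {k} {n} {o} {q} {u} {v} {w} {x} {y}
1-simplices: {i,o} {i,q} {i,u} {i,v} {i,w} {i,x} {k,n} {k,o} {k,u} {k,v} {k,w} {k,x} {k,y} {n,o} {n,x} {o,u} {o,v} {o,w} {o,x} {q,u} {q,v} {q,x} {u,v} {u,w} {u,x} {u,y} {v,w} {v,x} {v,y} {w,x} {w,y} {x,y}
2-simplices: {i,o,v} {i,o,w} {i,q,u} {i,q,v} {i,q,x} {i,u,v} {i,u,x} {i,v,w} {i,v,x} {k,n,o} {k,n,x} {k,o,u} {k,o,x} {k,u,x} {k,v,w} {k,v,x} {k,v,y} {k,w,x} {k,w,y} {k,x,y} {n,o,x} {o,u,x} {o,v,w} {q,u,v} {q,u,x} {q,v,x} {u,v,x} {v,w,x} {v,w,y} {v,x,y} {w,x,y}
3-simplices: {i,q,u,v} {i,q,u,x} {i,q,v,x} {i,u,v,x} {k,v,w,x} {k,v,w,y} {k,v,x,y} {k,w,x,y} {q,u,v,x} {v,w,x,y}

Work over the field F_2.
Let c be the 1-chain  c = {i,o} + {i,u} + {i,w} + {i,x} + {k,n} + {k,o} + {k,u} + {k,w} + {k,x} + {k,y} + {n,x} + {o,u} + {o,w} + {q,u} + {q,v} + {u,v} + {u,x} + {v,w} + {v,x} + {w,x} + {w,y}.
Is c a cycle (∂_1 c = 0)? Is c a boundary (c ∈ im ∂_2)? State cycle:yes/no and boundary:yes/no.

cycle:yes boundary:yes

n_0=10 n_1=32 n_2=31 n_3=10  [Z2]
∂1: piv[io,iq,iu,iv,iw,ix,kn,ko,ky] rk=9  ker:ku,kv,kw,kx,no,nx,ou,ov,ow,ox,qu,qv,qx,uv,uw,ux,uy,vw,vx,vy,wx,wy,xy
∂2: piv[iov,iow,iqu,iqv,iqx,iuv,iux,ivw,ivx,kno,knx,kou,kox,kux,kvw,kvx,kvy,kwx,kwy,kxy] rk=20  ker:nox,oux,ovw,quv,qux,qvx,uvx,vwx,vwy,vxy,wxy
∂3: piv[iquv,iqux,iqvx,iuvx,kvwx,kvwy,kvxy,kwxy] rk=8  ker:quvx,vwxy
∂1c = 0
c vs im∂2: reduces to 0 ⇒ boundary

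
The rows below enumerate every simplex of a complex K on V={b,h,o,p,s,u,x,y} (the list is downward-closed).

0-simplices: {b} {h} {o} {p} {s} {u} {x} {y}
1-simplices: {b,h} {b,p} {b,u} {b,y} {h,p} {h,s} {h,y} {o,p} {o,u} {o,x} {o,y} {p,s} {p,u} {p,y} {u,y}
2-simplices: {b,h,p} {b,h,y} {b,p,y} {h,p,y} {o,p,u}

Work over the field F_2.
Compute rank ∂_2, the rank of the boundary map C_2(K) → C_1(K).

n_0=8 n_1=15 n_2=5  [Z2]
∂1: piv[bh,bp,bu,by,hs,op,ox] rk=7  ker:hp,hy,ou,oy,ps,pu,py,uy
∂2: piv[bhp,bhy,bpy,opu] rk=4  ker:hpy
rk∂_2=4

rank∂_2=4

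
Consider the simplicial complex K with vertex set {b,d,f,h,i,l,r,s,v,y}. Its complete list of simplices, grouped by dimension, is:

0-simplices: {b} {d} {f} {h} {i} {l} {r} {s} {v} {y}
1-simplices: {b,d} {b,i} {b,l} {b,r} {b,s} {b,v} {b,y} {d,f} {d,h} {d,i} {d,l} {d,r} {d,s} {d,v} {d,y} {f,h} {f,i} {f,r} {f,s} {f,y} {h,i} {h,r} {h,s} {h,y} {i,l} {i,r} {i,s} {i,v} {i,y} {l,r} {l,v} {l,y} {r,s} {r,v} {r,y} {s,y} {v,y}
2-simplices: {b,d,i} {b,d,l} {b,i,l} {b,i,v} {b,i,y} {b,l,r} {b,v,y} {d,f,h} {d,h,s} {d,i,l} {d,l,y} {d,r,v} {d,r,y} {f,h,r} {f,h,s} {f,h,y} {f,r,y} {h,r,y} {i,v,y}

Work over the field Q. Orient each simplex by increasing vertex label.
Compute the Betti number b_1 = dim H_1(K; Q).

n_0=10 n_1=37 n_2=19  [Q]
∂1: piv[bd,bi,bl,br,bs,bv,by,df,dh] rk=9  ker:di,dl,dr,ds,dv,dy,fh,fi,fr,fs,fy,hi,hr,hs,hy,il,ir,is,iv,iy,lr,lv,ly,rs,rv,ry,sy,vy
∂2: piv[bdi,bdl,bil,biv,biy,blr,bvy,dfh,dhs,dly,drv,dry,fhr,fhs,fhy,fry] rk=16  ker:dil,hry,ivy
b_1=(37−9)−16=12

b_1=12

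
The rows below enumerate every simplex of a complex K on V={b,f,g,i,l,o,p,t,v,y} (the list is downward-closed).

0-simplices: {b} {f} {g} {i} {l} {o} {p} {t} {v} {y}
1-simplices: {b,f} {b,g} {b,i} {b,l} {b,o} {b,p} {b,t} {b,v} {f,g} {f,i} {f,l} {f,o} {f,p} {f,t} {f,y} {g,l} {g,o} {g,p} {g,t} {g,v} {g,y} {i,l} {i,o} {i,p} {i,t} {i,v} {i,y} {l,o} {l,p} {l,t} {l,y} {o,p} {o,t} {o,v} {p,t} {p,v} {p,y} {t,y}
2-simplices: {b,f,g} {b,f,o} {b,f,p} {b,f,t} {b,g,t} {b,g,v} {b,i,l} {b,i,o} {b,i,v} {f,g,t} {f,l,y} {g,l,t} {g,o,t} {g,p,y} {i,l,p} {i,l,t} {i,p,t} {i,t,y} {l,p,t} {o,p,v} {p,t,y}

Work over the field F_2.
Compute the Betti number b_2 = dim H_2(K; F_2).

n_0=10 n_1=38 n_2=21  [Z2]
∂1: piv[bf,bg,bi,bl,bo,bp,bt,bv,fy] rk=9  ker:fg,fi,fl,fo,fp,ft,gl,go,gp,gt,gv,gy,il,io,ip,it,iv,iy,lo,lp,lt,ly,op,ot,ov,pt,pv,py,ty
∂2: piv[bfg,bfo,bfp,bft,bgt,bgv,bil,bio,biv,fly,glt,got,gpy,ilp,ilt,ipt,ity,opv,pty] rk=19  ker:fgt,lpt
b_2=(21−19)−0=2

b_2=2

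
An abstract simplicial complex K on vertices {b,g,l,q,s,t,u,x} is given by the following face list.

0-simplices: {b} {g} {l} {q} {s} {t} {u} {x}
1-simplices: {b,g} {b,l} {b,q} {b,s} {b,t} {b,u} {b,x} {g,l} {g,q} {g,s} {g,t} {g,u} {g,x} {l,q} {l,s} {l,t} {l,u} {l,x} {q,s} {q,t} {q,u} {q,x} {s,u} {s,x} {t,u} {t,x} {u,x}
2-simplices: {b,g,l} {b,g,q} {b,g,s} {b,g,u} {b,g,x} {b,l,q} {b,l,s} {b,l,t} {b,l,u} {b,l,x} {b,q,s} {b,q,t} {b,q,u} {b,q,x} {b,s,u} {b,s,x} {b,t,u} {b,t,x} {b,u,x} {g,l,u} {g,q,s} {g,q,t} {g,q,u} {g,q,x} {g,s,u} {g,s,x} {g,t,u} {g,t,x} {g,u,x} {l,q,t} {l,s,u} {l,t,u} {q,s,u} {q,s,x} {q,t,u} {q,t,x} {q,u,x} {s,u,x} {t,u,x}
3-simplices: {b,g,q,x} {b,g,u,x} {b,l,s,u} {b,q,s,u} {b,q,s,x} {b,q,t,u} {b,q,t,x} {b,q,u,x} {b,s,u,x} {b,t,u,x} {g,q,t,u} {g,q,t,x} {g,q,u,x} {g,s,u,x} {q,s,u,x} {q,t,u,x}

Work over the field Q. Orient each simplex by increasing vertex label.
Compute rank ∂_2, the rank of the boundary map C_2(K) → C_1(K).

rank∂_2=20

n_0=8 n_1=27 n_2=39 n_3=16  [Q]
∂1: piv[bg,bl,bq,bs,bt,bu,bx] rk=7  ker:gl,gq,gs,gt,gu,gx,lq,ls,lt,lu,lx,qs,qt,qu,qx,su,sx,tu,tx,ux
∂2: piv[bgl,bgq,bgs,bgu,bgx,blq,bls,blt,blu,blx,bqs,bqt,bqu,bqx,bsu,bsx,btu,btx,bux,gqt] rk=20  ker:glu,gqs,gqu,gqx,gsu,gsx,gtu,gtx,gux,lqt,lsu,ltu,qsu,qsx,qtu,qtx,qux,sux,tux
∂3: piv[bgqx,bgux,blsu,bqsu,bqsx,bqtu,bqtx,bqux,bsux,btux,gqtu,gqtx,gqux,gsux] rk=14  ker:qsux,qtux
rk∂_2=20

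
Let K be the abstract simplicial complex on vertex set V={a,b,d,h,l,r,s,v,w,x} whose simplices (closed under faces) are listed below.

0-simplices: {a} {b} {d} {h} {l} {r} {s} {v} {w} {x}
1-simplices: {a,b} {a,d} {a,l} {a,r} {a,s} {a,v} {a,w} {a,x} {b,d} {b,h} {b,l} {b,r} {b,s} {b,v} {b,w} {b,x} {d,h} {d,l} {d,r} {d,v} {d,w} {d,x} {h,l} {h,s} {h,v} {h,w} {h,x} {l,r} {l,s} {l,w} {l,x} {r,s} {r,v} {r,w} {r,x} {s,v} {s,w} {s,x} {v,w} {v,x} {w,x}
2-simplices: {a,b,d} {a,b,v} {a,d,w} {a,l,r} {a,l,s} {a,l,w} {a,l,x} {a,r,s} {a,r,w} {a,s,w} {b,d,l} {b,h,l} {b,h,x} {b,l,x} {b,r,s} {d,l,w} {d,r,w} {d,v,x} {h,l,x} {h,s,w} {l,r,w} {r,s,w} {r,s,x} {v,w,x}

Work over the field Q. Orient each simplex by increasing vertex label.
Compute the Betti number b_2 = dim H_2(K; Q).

b_2=3

n_0=10 n_1=41 n_2=24  [Q]
∂1: piv[ab,ad,al,ar,as,av,aw,ax,bh] rk=9  ker:bd,bl,br,bs,bv,bw,bx,dh,dl,dr,dv,dw,dx,hl,hs,hv,hw,hx,lr,ls,lw,lx,rs,rv,rw,rx,sv,sw,sx,vw,vx,wx
∂2: piv[abd,abv,adw,alr,als,alw,alx,ars,arw,asw,bdl,bhl,bhx,blx,brs,dlw,drw,dvx,hsw,rsx,vwx] rk=21  ker:hlx,lrw,rsw
b_2=(24−21)−0=3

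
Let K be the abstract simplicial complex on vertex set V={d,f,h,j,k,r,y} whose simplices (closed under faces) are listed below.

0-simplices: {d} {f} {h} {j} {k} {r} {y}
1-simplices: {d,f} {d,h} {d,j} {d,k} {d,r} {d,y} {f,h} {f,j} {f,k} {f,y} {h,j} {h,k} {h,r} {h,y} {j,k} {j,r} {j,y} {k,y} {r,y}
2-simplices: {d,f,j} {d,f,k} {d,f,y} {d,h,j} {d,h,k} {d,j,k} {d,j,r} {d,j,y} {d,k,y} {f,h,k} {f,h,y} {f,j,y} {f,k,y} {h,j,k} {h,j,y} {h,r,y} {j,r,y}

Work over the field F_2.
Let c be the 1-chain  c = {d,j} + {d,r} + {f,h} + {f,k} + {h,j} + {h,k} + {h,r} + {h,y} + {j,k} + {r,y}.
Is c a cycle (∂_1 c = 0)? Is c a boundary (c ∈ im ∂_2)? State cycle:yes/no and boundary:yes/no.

cycle:no boundary:no

n_0=7 n_1=19 n_2=17  [Z2]
∂1: piv[df,dh,dj,dk,dr,dy] rk=6  ker:fh,fj,fk,fy,hj,hk,hr,hy,jk,jr,jy,ky,ry
∂2: piv[dfj,dfk,dfy,dhj,dhk,djk,djr,djy,dky,fhk,fhy,hry,jry] rk=13  ker:fjy,fky,hjk,hjy
∂1c = {h} + {j} + {k} + {r}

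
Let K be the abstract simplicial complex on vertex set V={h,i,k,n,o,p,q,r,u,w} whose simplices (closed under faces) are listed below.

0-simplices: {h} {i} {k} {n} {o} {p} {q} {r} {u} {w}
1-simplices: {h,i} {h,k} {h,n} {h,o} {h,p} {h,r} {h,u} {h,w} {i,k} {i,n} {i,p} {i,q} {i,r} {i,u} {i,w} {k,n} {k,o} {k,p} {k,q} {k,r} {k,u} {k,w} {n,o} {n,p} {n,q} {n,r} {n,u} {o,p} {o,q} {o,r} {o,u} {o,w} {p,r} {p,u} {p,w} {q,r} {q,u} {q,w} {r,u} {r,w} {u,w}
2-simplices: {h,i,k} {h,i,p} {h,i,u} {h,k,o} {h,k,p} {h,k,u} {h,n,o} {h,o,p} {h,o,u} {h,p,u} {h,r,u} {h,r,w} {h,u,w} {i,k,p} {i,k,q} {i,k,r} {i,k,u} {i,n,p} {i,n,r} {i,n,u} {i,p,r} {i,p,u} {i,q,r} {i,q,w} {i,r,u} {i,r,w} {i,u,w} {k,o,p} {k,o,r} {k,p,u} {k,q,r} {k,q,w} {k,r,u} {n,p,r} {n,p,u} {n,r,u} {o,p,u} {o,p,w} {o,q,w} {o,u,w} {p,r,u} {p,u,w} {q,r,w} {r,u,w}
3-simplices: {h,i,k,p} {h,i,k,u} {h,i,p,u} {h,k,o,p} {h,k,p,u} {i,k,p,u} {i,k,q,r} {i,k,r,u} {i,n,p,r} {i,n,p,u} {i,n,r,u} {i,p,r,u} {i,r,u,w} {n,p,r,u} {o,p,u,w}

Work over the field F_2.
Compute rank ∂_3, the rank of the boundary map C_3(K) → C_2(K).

n_0=10 n_1=41 n_2=44 n_3=15  [Z2]
∂1: piv[hi,hk,hn,ho,hp,hr,hu,hw,iq] rk=9  ker:ik,in,ip,ir,iu,iw,kn,ko,kp,kq,kr,ku,kw,no,np,nq,nr,nu,op,oq,or,ou,ow,pr,pu,pw,qr,qu,qw,ru,rw,uw
∂2: piv[hik,hip,hiu,hko,hkp,hku,hno,hop,hou,hpu,hru,hrw,huw,ikq,ikr,inp,inr,inu,ipr,iqr,iqw,iru,irw,kor,kqw,opw,oqw,ouw] rk=28  ker:ikp,iku,ipu,iuw,kop,kpu,kqr,kru,npr,npu,nru,opu,pru,puw,qrw,ruw
∂3: piv[hikp,hiku,hipu,hkop,hkpu,ikqr,ikru,inpr,inpu,inru,ipru,iruw,opuw] rk=13  ker:ikpu,npru
rk∂_3=13

rank∂_3=13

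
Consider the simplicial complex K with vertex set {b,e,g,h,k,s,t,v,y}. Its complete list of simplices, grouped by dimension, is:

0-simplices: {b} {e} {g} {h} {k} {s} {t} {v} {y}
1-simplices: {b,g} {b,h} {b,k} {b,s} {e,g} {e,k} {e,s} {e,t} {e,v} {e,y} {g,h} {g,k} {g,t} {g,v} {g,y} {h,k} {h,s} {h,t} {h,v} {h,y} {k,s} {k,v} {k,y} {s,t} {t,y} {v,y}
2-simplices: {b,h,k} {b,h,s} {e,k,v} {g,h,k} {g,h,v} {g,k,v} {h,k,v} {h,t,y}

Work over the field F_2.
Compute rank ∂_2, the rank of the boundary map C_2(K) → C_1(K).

rank∂_2=7

n_0=9 n_1=26 n_2=8  [Z2]
∂1: piv[bg,bh,bk,bs,eg,et,ev,ey] rk=8  ker:ek,es,gh,gk,gt,gv,gy,hk,hs,ht,hv,hy,ks,kv,ky,st,ty,vy
∂2: piv[bhk,bhs,ekv,ghk,ghv,gkv,hty] rk=7  ker:hkv
rk∂_2=7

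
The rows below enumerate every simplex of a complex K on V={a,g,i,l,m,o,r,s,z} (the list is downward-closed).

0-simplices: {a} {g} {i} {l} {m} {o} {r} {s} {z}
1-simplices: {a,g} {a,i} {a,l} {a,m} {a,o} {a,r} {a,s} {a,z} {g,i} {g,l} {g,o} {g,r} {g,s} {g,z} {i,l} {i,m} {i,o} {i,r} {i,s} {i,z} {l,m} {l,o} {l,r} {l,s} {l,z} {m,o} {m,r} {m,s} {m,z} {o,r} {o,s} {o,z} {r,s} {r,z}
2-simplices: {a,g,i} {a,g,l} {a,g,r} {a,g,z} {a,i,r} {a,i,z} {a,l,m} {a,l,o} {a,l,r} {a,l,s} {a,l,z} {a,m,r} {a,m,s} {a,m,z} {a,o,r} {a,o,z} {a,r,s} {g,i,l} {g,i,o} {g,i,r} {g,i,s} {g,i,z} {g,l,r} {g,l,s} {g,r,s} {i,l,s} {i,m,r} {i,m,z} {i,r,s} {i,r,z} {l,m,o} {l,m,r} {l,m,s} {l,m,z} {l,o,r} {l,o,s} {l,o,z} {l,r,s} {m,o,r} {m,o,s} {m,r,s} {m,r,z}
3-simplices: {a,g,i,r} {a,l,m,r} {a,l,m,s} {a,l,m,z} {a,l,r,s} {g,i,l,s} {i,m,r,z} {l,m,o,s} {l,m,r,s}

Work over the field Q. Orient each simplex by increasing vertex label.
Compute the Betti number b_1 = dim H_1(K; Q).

b_1=1

n_0=9 n_1=34 n_2=42 n_3=9  [Q]
∂1: piv[ag,ai,al,am,ao,ar,as,az] rk=8  ker:gi,gl,go,gr,gs,gz,il,im,io,ir,is,iz,lm,lo,lr,ls,lz,mo,mr,ms,mz,or,os,oz,rs,rz
∂2: piv[agi,agl,agr,agz,air,aiz,alm,alo,alr,als,alz,amr,ams,amz,aor,aoz,ars,gil,gio,gis,gls,imr,irz,lmo,los] rk=25  ker:gir,giz,glr,grs,ils,imz,irs,lmr,lms,lmz,lor,loz,lrs,mor,mos,mrs,mrz
∂3: piv[agir,almr,alms,almz,alrs,gils,imrz,lmos,lmrs] rk=9
b_1=(34−8)−25=1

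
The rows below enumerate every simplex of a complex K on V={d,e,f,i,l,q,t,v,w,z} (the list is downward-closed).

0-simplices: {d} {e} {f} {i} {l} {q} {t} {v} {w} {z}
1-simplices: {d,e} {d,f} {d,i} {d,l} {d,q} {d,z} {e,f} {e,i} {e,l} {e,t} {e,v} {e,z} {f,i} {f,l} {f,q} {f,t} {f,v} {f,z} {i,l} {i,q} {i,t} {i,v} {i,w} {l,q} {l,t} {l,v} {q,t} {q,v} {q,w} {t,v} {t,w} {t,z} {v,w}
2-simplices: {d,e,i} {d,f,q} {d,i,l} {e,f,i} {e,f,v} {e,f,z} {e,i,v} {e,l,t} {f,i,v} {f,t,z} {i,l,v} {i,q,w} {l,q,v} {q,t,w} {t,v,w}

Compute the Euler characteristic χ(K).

χ(K)=-8

n_0=10 n_1=33 n_2=15
χ=+10−33+15=-8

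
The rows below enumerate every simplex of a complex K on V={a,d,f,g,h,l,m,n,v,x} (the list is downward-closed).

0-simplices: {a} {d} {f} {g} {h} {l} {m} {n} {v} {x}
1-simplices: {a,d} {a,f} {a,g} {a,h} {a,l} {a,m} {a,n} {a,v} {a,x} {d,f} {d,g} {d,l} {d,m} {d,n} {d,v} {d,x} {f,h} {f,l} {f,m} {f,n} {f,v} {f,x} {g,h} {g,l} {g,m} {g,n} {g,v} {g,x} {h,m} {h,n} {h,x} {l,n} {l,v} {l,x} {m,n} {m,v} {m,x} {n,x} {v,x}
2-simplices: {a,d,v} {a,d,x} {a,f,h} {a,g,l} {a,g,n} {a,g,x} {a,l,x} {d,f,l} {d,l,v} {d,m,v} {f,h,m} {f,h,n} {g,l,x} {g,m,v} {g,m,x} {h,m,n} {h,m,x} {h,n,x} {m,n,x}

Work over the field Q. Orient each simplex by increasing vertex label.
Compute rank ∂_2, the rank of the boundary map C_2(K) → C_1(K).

rank∂_2=17

n_0=10 n_1=39 n_2=19  [Q]
∂1: piv[ad,af,ag,ah,al,am,an,av,ax] rk=9  ker:df,dg,dl,dm,dn,dv,dx,fh,fl,fm,fn,fv,fx,gh,gl,gm,gn,gv,gx,hm,hn,hx,ln,lv,lx,mn,mv,mx,nx,vx
∂2: piv[adv,adx,afh,agl,agn,agx,alx,dfl,dlv,dmv,fhm,fhn,gmv,gmx,hmn,hmx,hnx] rk=17  ker:glx,mnx
rk∂_2=17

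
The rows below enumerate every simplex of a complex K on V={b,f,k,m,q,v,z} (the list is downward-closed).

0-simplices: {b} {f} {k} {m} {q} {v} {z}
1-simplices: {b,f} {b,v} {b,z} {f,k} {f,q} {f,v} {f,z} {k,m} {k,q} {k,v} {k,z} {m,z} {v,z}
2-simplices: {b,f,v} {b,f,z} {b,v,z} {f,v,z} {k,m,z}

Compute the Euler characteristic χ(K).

χ(K)=-1

n_0=7 n_1=13 n_2=5
χ=+7−13+5=-1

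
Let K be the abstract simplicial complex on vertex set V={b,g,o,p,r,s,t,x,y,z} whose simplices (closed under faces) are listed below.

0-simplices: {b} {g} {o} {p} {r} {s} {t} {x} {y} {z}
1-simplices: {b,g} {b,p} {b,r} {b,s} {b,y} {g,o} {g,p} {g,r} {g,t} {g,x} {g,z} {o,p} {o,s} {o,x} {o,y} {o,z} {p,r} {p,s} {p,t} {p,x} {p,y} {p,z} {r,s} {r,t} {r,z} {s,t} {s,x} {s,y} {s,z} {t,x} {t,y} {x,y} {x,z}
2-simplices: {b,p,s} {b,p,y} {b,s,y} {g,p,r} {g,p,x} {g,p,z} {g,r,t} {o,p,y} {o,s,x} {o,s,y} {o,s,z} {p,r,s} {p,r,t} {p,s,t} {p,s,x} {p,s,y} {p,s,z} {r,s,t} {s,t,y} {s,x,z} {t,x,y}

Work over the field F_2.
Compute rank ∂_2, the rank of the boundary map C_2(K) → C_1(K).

n_0=10 n_1=33 n_2=21  [Z2]
∂1: piv[bg,bp,br,bs,by,go,gt,gx,gz] rk=9  ker:gp,gr,op,os,ox,oy,oz,pr,ps,pt,px,py,pz,rs,rt,rz,st,sx,sy,sz,tx,ty,xy,xz
∂2: piv[bps,bpy,bsy,gpr,gpx,gpz,grt,opy,osx,osy,osz,prs,prt,pst,psx,psz,sty,sxz,txy] rk=19  ker:psy,rst
rk∂_2=19

rank∂_2=19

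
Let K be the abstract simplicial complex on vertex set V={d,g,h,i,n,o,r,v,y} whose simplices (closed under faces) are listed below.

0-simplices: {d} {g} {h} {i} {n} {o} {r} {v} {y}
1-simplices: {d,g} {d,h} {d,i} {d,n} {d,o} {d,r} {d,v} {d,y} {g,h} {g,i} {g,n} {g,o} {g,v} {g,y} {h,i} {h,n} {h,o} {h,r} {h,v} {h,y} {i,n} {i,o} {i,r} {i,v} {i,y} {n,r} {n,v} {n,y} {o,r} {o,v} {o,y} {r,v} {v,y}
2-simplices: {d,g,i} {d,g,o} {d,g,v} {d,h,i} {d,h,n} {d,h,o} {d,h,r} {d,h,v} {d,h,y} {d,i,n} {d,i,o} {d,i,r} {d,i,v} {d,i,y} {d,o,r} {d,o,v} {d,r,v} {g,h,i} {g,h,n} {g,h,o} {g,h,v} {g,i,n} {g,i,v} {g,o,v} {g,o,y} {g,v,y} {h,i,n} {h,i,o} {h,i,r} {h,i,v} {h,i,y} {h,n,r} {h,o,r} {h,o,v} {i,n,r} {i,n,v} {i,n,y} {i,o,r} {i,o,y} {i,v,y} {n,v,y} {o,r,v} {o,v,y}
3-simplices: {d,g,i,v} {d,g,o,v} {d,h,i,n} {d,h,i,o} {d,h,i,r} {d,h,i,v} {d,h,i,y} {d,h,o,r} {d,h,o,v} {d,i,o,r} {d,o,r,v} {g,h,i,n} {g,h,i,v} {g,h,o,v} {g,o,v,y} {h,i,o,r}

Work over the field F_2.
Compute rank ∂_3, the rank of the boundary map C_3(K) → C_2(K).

rank∂_3=15

n_0=9 n_1=33 n_2=43 n_3=16  [Z2]
∂1: piv[dg,dh,di,dn,do,dr,dv,dy] rk=8  ker:gh,gi,gn,go,gv,gy,hi,hn,ho,hr,hv,hy,in,io,ir,iv,iy,nr,nv,ny,or,ov,oy,rv,vy
∂2: piv[dgi,dgo,dgv,dhi,dhn,dho,dhr,dhv,dhy,din,dio,dir,div,diy,dor,dov,drv,ghi,ghn,goy,gvy,hnr,inv,iny,ioy] rk=25  ker:gho,ghv,gin,giv,gov,hin,hio,hir,hiv,hiy,hor,hov,inr,ior,ivy,nvy,orv,ovy
∂3: piv[dgiv,dgov,dhin,dhio,dhir,dhiv,dhiy,dhor,dhov,dior,dorv,ghin,ghiv,ghov,govy] rk=15  ker:hior
rk∂_3=15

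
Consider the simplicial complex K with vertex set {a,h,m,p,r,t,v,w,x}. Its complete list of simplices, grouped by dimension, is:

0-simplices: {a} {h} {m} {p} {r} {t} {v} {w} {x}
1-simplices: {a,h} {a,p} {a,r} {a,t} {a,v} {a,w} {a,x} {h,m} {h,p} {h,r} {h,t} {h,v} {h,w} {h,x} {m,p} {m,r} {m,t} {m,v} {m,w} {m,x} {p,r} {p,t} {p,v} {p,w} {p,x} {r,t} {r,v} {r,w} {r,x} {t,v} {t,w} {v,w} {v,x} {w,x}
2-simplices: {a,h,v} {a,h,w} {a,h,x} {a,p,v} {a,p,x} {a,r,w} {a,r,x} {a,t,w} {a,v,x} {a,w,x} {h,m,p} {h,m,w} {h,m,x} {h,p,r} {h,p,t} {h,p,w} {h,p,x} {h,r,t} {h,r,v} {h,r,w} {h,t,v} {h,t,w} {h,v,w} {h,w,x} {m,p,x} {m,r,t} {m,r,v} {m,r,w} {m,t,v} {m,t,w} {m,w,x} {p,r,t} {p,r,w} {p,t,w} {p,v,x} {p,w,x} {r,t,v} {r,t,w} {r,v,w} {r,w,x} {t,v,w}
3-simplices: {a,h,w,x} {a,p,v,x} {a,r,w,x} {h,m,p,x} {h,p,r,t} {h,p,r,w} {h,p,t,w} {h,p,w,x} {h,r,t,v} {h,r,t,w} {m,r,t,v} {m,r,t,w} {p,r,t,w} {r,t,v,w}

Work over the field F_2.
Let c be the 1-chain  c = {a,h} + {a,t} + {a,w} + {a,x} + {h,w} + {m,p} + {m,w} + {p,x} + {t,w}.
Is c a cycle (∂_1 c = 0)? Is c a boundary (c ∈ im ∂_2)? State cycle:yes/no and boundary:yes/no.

cycle:yes boundary:yes

n_0=9 n_1=34 n_2=41 n_3=14  [Z2]
∂1: piv[ah,ap,ar,at,av,aw,ax,hm] rk=8  ker:hp,hr,ht,hv,hw,hx,mp,mr,mt,mv,mw,mx,pr,pt,pv,pw,px,rt,rv,rw,rx,tv,tw,vw,vx,wx
∂2: piv[ahv,ahw,ahx,apv,apx,arw,arx,atw,avx,awx,hmp,hmw,hmx,hpr,hpt,hpw,hpx,hrt,hrv,hrw,htv,htw,hvw,mrt,mrv,mrw] rk=26  ker:hwx,mpx,mtv,mtw,mwx,prt,prw,ptw,pvx,pwx,rtv,rtw,rvw,rwx,tvw
∂3: piv[ahwx,apvx,arwx,hmpx,hprt,hprw,hptw,hpwx,hrtv,hrtw,mrtv,mrtw,rtvw] rk=13  ker:prtw
∂1c = 0
c vs im∂2: reduces to 0 ⇒ boundary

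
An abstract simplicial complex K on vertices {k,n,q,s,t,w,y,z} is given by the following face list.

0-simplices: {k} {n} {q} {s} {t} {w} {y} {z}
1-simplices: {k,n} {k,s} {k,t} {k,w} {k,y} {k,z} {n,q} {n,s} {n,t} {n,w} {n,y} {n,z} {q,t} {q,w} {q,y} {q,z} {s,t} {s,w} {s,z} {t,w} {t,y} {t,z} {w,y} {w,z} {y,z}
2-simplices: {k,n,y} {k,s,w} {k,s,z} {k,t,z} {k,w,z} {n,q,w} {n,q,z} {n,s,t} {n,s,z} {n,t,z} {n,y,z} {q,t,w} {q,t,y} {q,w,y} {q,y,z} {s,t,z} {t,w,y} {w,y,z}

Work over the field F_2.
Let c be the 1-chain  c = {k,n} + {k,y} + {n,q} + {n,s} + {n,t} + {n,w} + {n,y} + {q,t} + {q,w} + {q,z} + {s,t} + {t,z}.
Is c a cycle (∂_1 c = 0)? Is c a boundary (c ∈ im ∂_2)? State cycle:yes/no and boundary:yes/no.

cycle:yes boundary:no

n_0=8 n_1=25 n_2=18  [Z2]
∂1: piv[kn,ks,kt,kw,ky,kz,nq] rk=7  ker:ns,nt,nw,ny,nz,qt,qw,qy,qz,st,sw,sz,tw,ty,tz,wy,wz,yz
∂2: piv[kny,ksw,ksz,ktz,kwz,nqw,nqz,nst,nsz,ntz,nyz,qtw,qty,qwy,qyz,wyz] rk=16  ker:stz,twy
∂1c = 0
c vs im∂2: residual ≠ 0 ⇒ not boundary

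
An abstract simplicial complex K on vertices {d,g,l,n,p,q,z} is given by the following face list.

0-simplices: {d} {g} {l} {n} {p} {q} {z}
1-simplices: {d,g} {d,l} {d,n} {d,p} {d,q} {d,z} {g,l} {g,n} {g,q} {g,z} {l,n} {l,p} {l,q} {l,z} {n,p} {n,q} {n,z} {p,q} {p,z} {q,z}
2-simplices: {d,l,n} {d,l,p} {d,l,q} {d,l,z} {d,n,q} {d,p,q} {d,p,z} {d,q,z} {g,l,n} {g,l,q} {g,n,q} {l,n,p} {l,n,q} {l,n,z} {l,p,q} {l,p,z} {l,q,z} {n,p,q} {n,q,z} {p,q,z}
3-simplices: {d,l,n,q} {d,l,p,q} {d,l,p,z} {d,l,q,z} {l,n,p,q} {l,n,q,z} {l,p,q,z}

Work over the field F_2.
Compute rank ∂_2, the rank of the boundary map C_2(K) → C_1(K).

rank∂_2=12

n_0=7 n_1=20 n_2=20 n_3=7  [Z2]
∂1: piv[dg,dl,dn,dp,dq,dz] rk=6  ker:gl,gn,gq,gz,ln,lp,lq,lz,np,nq,nz,pq,pz,qz
∂2: piv[dln,dlp,dlq,dlz,dnq,dpq,dpz,dqz,gln,glq,lnp,lnz] rk=12  ker:gnq,lnq,lpq,lpz,lqz,npq,nqz,pqz
∂3: piv[dlnq,dlpq,dlpz,dlqz,lnpq,lnqz,lpqz] rk=7
rk∂_2=12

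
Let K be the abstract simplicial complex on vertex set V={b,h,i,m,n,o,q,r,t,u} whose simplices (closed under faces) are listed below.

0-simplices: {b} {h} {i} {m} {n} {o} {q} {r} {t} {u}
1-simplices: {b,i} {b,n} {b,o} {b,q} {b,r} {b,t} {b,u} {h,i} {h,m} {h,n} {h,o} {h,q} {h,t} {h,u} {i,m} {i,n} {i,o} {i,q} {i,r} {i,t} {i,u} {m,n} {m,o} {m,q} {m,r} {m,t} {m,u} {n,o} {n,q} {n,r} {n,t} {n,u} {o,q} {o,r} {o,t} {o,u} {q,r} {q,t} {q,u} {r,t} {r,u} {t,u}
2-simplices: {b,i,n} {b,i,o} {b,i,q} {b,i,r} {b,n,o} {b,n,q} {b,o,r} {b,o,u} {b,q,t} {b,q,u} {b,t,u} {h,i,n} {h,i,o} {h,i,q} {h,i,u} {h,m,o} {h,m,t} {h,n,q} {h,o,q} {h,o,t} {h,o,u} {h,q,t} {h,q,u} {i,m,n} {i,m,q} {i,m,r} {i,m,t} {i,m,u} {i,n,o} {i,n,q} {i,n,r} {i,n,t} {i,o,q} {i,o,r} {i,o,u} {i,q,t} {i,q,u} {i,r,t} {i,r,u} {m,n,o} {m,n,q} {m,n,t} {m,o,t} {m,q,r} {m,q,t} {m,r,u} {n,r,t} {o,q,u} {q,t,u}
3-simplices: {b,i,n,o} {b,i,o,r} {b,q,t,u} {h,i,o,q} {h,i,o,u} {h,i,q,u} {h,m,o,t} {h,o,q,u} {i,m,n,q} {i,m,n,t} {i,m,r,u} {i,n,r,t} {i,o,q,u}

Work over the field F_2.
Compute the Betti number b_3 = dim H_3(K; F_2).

n_0=10 n_1=42 n_2=49 n_3=13  [Z2]
∂1: piv[bi,bn,bo,bq,br,bt,bu,hi,hm] rk=9  ker:hn,ho,hq,ht,hu,im,in,io,iq,ir,it,iu,mn,mo,mq,mr,mt,mu,no,nq,nr,nt,nu,oq,or,ot,ou,qr,qt,qu,rt,ru,tu
∂2: piv[bin,bio,biq,bir,bno,bnq,bor,bou,bqt,bqu,btu,hin,hio,hiq,hiu,hmo,hmt,hoq,hot,hou,hqt,imn,imq,imr,imt,imu,inr,int,iqt,irt,iru,mqr] rk=32  ker:hnq,hqu,ino,inq,ioq,ior,iou,iqu,mno,mnq,mnt,mot,mqt,mru,nrt,oqu,qtu
∂3: piv[bino,bior,bqtu,hioq,hiou,hiqu,hmot,hoqu,imnq,imnt,imru,inrt] rk=12  ker:ioqu
b_3=(13−12)−0=1

b_3=1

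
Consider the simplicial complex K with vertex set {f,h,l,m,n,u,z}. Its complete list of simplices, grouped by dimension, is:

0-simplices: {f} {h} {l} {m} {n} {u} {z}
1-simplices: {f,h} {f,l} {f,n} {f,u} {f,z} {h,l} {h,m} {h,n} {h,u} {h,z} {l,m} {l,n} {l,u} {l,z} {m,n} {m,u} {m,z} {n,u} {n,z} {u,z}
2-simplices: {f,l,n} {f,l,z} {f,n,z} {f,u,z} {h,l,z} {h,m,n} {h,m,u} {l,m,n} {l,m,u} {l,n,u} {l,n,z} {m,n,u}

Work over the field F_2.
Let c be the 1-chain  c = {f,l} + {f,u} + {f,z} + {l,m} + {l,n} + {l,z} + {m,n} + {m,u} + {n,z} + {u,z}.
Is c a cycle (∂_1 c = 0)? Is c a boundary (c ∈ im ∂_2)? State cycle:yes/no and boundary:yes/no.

cycle:no boundary:no

n_0=7 n_1=20 n_2=12  [Z2]
∂1: piv[fh,fl,fn,fu,fz,hm] rk=6  ker:hl,hn,hu,hz,lm,ln,lu,lz,mn,mu,mz,nu,nz,uz
∂2: piv[fln,flz,fnz,fuz,hlz,hmn,hmu,lmn,lmu,lnu] rk=10  ker:lnz,mnu
∂1c = {f} + {m} + {n} + {u}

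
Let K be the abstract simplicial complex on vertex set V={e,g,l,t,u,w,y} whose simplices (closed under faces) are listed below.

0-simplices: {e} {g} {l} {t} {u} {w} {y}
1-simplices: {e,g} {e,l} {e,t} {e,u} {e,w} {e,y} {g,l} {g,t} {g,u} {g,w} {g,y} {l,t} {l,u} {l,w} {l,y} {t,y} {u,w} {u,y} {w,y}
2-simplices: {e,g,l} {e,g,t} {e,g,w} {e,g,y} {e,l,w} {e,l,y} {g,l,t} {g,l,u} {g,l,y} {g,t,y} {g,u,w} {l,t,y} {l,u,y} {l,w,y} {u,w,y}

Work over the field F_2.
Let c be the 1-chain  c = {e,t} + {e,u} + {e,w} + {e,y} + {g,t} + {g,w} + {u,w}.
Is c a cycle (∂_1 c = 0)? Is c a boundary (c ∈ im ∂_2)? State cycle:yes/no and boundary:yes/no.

cycle:no boundary:no

n_0=7 n_1=19 n_2=15  [Z2]
∂1: piv[eg,el,et,eu,ew,ey] rk=6  ker:gl,gt,gu,gw,gy,lt,lu,lw,ly,ty,uw,uy,wy
∂2: piv[egl,egt,egw,egy,elw,ely,glt,glu,gty,guw,luy,lwy] rk=12  ker:gly,lty,uwy
∂1c = {w} + {y}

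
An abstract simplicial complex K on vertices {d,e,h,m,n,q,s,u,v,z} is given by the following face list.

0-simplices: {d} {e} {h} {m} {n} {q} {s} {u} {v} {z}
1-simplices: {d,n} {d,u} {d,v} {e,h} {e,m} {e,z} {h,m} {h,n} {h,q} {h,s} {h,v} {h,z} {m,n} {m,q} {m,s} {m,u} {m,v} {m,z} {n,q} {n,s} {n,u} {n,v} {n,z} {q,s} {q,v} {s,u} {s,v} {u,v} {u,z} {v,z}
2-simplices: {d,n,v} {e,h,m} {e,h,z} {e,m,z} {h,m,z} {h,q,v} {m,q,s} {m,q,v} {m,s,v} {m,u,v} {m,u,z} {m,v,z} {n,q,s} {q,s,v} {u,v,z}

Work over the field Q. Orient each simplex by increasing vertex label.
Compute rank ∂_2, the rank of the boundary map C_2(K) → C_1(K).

rank∂_2=12

n_0=10 n_1=30 n_2=15  [Q]
∂1: piv[dn,du,dv,eh,em,ez,hn,hq,hs] rk=9  ker:hm,hv,hz,mn,mq,ms,mu,mv,mz,nq,ns,nu,nv,nz,qs,qv,su,sv,uv,uz,vz
∂2: piv[dnv,ehm,ehz,emz,hqv,mqs,mqv,msv,muv,muz,mvz,nqs] rk=12  ker:hmz,qsv,uvz
rk∂_2=12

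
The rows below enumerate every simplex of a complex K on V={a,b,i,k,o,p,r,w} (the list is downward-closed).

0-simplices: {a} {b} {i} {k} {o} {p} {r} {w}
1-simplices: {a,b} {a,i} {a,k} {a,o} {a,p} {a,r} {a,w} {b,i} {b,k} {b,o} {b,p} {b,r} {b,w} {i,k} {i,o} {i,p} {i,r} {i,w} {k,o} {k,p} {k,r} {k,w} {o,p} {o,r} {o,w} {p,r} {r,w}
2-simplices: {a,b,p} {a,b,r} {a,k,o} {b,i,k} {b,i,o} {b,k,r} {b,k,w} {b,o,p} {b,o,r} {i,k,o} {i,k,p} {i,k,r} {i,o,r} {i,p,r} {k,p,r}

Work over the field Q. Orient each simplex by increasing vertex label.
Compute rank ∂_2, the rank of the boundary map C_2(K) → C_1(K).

rank∂_2=13

n_0=8 n_1=27 n_2=15  [Q]
∂1: piv[ab,ai,ak,ao,ap,ar,aw] rk=7  ker:bi,bk,bo,bp,br,bw,ik,io,ip,ir,iw,ko,kp,kr,kw,op,or,ow,pr,rw
∂2: piv[abp,abr,ako,bik,bio,bkr,bkw,bop,bor,iko,ikp,ikr,ipr] rk=13  ker:ior,kpr
rk∂_2=13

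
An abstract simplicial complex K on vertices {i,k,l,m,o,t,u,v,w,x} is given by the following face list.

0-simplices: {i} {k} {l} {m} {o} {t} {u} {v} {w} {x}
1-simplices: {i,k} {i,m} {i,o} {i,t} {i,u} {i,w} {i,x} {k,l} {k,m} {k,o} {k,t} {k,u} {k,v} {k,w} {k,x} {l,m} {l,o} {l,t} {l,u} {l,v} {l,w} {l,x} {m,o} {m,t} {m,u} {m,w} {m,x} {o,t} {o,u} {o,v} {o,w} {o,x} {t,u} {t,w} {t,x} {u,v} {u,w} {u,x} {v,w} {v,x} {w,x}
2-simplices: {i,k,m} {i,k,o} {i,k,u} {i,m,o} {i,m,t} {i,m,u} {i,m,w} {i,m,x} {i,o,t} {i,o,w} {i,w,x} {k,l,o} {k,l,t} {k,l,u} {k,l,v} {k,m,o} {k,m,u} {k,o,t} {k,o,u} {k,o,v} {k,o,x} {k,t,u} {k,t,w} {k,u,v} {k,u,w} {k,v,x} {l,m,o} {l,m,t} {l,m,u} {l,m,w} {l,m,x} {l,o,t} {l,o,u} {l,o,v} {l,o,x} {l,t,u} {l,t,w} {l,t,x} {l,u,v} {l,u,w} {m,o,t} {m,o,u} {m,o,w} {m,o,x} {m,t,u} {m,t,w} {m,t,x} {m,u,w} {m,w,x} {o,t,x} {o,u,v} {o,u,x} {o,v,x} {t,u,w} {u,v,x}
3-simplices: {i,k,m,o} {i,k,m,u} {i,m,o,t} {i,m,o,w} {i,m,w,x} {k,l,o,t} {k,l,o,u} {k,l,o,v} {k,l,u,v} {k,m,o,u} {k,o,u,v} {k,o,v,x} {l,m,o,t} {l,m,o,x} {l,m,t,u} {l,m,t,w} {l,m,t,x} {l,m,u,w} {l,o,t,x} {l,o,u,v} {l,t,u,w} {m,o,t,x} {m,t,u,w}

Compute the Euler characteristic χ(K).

n_0=10 n_1=41 n_2=55 n_3=23
χ=+10−41+55−23=1

χ(K)=1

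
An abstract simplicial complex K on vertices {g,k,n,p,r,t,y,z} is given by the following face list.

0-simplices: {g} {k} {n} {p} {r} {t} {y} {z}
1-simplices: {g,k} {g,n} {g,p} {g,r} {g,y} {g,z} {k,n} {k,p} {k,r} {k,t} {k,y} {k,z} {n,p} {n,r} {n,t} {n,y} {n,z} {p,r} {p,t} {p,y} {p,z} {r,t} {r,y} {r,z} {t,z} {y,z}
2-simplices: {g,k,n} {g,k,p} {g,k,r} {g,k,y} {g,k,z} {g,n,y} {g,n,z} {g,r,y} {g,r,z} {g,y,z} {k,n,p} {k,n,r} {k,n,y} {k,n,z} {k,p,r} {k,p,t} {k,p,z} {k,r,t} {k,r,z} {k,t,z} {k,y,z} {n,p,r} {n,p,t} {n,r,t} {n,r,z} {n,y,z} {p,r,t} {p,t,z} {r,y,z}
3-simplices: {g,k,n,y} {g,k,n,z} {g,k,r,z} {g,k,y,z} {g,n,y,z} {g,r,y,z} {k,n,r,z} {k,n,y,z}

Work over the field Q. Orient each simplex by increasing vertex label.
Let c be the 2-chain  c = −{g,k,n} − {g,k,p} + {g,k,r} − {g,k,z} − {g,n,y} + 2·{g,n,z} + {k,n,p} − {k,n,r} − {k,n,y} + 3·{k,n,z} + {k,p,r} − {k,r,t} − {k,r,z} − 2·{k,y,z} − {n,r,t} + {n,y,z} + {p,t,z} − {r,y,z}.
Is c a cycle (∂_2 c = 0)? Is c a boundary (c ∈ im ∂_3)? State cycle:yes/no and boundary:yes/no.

n_0=8 n_1=26 n_2=29 n_3=8  [Q]
∂1: piv[gk,gn,gp,gr,gy,gz,kt] rk=7  ker:kn,kp,kr,ky,kz,np,nr,nt,ny,nz,pr,pt,py,pz,rt,ry,rz,tz,yz
∂2: piv[gkn,gkp,gkr,gky,gkz,gny,gnz,gry,grz,gyz,knp,knr,kpr,kpt,kpz,krt,ktz,npt] rk=18  ker:kny,knz,krz,kyz,npr,nrt,nrz,nyz,prt,ptz,ryz
∂3: piv[gkny,gknz,gkrz,gkyz,gnyz,gryz,knrz] rk=7  ker:knyz
∂2c = −2·{g,k} + 2·{g,n} + {g,p} − {g,r} + {g,y} − {g,z} + {k,n} − {k,p} − {k,r} + {k,t} − {k,y} − {k,z} + {n,p} − 2·{n,r} + {n,t} − {n,y} + 4·{n,z} + {p,r} + {p,t} − {p,z} − 2·{r,t} − {r,y} + {t,z} − 2·{y,z}

cycle:no boundary:no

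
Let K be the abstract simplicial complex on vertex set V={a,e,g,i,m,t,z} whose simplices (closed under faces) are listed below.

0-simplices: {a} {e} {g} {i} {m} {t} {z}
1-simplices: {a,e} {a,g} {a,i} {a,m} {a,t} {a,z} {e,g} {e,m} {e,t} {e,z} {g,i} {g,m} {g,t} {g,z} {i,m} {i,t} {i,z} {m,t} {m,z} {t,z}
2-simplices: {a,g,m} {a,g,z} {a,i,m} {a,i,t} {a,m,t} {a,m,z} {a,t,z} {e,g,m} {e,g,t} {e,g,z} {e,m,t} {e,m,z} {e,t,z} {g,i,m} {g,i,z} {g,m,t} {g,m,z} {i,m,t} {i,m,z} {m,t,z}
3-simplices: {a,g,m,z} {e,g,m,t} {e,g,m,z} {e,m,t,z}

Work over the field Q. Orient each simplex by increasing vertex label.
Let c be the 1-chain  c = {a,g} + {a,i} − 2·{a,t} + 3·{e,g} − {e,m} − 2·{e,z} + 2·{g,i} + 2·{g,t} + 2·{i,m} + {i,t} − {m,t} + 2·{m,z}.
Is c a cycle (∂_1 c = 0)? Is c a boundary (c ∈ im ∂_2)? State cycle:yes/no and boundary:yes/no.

cycle:yes boundary:yes

n_0=7 n_1=20 n_2=20 n_3=4  [Q]
∂1: piv[ae,ag,ai,am,at,az] rk=6  ker:eg,em,et,ez,gi,gm,gt,gz,im,it,iz,mt,mz,tz
∂2: piv[agm,agz,aim,ait,amt,amz,atz,egm,egt,egz,emt,gim,giz] rk=13  ker:emz,etz,gmt,gmz,imt,imz,mtz
∂3: piv[agmz,egmt,egmz,emtz] rk=4
∂1c = 0
c vs im∂2: reduces to 0 ⇒ boundary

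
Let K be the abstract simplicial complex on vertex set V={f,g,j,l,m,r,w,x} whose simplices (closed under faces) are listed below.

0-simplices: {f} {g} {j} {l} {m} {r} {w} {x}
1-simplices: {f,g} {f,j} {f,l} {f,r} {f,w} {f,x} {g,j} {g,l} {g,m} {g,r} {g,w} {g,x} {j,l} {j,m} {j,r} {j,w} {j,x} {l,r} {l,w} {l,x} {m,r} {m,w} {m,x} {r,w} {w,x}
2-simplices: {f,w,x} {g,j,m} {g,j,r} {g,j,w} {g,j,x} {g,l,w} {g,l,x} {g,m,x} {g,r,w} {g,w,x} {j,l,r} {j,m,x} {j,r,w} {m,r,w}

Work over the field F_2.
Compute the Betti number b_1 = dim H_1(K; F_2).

n_0=8 n_1=25 n_2=14  [Z2]
∂1: piv[fg,fj,fl,fr,fw,fx,gm] rk=7  ker:gj,gl,gr,gw,gx,jl,jm,jr,jw,jx,lr,lw,lx,mr,mw,mx,rw,wx
∂2: piv[fwx,gjm,gjr,gjw,gjx,glw,glx,gmx,grw,gwx,jlr,mrw] rk=12  ker:jmx,jrw
b_1=(25−7)−12=6

b_1=6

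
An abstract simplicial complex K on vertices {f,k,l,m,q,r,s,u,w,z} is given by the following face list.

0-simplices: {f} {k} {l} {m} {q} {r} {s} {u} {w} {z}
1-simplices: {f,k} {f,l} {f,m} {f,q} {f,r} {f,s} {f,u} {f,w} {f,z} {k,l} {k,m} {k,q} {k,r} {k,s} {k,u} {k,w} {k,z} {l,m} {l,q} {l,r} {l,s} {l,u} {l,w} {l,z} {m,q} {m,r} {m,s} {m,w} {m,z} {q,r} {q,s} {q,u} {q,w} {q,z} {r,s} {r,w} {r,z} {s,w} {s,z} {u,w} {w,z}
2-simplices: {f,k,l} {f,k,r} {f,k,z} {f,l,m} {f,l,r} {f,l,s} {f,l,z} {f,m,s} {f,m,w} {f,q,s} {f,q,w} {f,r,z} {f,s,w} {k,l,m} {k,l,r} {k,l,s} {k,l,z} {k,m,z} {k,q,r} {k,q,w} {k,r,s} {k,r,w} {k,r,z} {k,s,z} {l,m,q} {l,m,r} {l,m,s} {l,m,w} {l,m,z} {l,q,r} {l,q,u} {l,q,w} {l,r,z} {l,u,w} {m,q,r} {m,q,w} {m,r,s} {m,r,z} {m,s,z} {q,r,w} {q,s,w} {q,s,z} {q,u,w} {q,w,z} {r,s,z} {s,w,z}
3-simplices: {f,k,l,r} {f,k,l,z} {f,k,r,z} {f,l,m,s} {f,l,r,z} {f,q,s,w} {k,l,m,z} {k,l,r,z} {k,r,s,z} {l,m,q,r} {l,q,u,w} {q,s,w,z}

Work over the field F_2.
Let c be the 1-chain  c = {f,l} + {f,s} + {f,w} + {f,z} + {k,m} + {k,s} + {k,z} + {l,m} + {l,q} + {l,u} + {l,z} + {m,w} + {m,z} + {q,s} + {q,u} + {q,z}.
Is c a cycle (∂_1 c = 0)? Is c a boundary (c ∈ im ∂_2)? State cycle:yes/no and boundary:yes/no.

n_0=10 n_1=41 n_2=46 n_3=12  [Z2]
∂1: piv[fk,fl,fm,fq,fr,fs,fu,fw,fz] rk=9  ker:kl,km,kq,kr,ks,ku,kw,kz,lm,lq,lr,ls,lu,lw,lz,mq,mr,ms,mw,mz,qr,qs,qu,qw,qz,rs,rw,rz,sw,sz,uw,wz
∂2: piv[fkl,fkr,fkz,flm,flr,fls,flz,fms,fmw,fqs,fqw,frz,fsw,klm,kls,kmz,kqr,kqw,krs,krw,ksz,lmq,lmr,lmw,lqr,lqu,lqw,luw,qsz,qwz] rk=30  ker:klr,klz,krz,lms,lmz,lrz,mqr,mqw,mrs,mrz,msz,qrw,qsw,quw,rsz,swz
∂3: piv[fklr,fklz,fkrz,flms,flrz,fqsw,klmz,krsz,lmqr,lquw,qswz] rk=11  ker:klrz
∂1c = {k} + {l} + {s} + {z}

cycle:no boundary:no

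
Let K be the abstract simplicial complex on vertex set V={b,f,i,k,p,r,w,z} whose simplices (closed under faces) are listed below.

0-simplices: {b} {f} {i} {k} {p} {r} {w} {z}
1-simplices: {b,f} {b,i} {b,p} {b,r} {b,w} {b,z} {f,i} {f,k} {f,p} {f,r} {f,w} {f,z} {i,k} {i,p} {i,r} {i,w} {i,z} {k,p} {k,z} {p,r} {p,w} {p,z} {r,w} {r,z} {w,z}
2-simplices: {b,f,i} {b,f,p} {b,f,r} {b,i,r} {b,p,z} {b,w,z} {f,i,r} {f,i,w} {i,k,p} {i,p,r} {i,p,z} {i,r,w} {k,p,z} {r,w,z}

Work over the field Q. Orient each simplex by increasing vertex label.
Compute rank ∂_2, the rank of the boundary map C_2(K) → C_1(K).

n_0=8 n_1=25 n_2=14  [Q]
∂1: piv[bf,bi,bp,br,bw,bz,fk] rk=7  ker:fi,fp,fr,fw,fz,ik,ip,ir,iw,iz,kp,kz,pr,pw,pz,rw,rz,wz
∂2: piv[bfi,bfp,bfr,bir,bpz,bwz,fiw,ikp,ipr,ipz,irw,kpz,rwz] rk=13  ker:fir
rk∂_2=13

rank∂_2=13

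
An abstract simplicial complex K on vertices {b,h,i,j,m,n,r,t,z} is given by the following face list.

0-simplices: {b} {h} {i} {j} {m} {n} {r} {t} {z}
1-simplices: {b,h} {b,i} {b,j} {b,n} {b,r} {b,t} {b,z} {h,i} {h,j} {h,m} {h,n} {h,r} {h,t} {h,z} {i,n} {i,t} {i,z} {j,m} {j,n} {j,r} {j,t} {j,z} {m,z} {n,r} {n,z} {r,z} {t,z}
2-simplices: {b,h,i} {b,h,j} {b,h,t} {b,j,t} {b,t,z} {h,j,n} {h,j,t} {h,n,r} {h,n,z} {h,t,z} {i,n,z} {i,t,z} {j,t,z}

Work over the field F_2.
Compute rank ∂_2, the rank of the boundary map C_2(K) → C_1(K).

rank∂_2=12

n_0=9 n_1=27 n_2=13  [Z2]
∂1: piv[bh,bi,bj,bn,br,bt,bz,hm] rk=8  ker:hi,hj,hn,hr,ht,hz,in,it,iz,jm,jn,jr,jt,jz,mz,nr,nz,rz,tz
∂2: piv[bhi,bhj,bht,bjt,btz,hjn,hnr,hnz,htz,inz,itz,jtz] rk=12  ker:hjt
rk∂_2=12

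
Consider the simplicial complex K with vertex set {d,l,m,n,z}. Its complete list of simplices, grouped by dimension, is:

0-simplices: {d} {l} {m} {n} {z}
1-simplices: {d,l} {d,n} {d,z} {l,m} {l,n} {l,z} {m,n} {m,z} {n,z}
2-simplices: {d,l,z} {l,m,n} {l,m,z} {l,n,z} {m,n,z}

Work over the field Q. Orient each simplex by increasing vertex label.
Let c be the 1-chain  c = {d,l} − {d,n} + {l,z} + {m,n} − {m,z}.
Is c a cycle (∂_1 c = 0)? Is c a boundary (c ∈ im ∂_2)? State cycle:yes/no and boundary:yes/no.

cycle:yes boundary:no

n_0=5 n_1=9 n_2=5  [Q]
∂1: piv[dl,dn,dz,lm] rk=4  ker:ln,lz,mn,mz,nz
∂2: piv[dlz,lmn,lmz,lnz] rk=4  ker:mnz
∂1c = 0
c vs im∂2: residual ≠ 0 ⇒ not boundary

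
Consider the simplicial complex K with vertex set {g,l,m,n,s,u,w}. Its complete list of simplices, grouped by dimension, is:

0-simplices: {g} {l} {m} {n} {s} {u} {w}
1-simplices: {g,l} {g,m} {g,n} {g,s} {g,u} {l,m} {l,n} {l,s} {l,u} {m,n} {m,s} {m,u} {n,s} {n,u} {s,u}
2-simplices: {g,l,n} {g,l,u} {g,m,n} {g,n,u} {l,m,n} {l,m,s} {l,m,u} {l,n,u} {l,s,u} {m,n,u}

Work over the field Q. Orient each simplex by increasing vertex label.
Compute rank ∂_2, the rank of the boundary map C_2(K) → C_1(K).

n_0=7 n_1=15 n_2=10  [Q]
∂1: piv[gl,gm,gn,gs,gu] rk=5  ker:lm,ln,ls,lu,mn,ms,mu,ns,nu,su
∂2: piv[gln,glu,gmn,gnu,lmn,lms,lmu,lsu] rk=8  ker:lnu,mnu
rk∂_2=8

rank∂_2=8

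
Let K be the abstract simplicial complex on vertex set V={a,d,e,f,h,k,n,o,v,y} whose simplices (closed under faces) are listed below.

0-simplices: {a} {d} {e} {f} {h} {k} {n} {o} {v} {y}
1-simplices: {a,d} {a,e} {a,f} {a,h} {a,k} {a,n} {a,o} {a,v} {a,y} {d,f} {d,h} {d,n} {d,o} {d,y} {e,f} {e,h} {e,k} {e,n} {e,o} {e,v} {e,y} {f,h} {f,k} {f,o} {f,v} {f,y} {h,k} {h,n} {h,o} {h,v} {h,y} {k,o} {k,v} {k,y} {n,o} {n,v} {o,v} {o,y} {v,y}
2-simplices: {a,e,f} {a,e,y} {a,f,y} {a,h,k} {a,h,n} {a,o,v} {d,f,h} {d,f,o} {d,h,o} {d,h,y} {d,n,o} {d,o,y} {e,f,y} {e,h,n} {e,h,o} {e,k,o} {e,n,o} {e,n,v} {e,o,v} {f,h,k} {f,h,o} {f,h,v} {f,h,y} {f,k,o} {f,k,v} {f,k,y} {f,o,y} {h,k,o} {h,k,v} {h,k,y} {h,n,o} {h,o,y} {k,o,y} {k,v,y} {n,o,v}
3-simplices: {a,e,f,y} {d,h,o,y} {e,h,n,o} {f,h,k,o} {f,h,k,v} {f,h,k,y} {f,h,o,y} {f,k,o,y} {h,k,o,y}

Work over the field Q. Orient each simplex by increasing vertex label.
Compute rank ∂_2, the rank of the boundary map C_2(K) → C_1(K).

n_0=10 n_1=39 n_2=35 n_3=9  [Q]
∂1: piv[ad,ae,af,ah,ak,an,ao,av,ay] rk=9  ker:df,dh,dn,do,dy,ef,eh,ek,en,eo,ev,ey,fh,fk,fo,fv,fy,hk,hn,ho,hv,hy,ko,kv,ky,no,nv,ov,oy,vy
∂2: piv[aef,aey,afy,ahk,ahn,aov,dfh,dfo,dho,dhy,dno,doy,ehn,eho,eko,eno,env,eov,fhk,fhv,fhy,fko,fkv,fky,kvy] rk=25  ker:efy,fho,foy,hko,hkv,hky,hno,hoy,koy,nov
∂3: piv[aefy,dhoy,ehno,fhko,fhkv,fhky,fhoy,fkoy] rk=8  ker:hkoy
rk∂_2=25

rank∂_2=25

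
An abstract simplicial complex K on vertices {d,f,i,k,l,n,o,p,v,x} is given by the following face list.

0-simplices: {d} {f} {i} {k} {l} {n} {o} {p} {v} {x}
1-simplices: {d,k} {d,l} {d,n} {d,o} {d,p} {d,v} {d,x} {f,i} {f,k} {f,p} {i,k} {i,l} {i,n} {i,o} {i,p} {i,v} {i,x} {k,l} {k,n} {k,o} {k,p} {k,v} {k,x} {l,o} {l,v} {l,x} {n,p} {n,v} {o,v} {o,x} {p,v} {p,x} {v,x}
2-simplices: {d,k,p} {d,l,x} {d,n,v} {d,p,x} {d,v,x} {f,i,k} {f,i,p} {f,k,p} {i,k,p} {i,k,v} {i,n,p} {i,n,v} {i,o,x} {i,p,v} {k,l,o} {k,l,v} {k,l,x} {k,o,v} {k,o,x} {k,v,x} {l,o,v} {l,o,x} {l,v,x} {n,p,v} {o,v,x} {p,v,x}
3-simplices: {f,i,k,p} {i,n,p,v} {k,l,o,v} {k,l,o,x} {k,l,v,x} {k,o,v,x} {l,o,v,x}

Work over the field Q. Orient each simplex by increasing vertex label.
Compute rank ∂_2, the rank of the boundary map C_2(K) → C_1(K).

n_0=10 n_1=33 n_2=26 n_3=7  [Q]
∂1: piv[dk,dl,dn,do,dp,dv,dx,fi,fk] rk=9  ker:fp,ik,il,in,io,ip,iv,ix,kl,kn,ko,kp,kv,kx,lo,lv,lx,np,nv,ov,ox,pv,px,vx
∂2: piv[dkp,dlx,dnv,dpx,dvx,fik,fip,fkp,ikv,inp,inv,iox,ipv,klo,klv,klx,kov,kox,kvx,pvx] rk=20  ker:ikp,lov,lox,lvx,npv,ovx
∂3: piv[fikp,inpv,klov,klox,klvx,kovx] rk=6  ker:lovx
rk∂_2=20

rank∂_2=20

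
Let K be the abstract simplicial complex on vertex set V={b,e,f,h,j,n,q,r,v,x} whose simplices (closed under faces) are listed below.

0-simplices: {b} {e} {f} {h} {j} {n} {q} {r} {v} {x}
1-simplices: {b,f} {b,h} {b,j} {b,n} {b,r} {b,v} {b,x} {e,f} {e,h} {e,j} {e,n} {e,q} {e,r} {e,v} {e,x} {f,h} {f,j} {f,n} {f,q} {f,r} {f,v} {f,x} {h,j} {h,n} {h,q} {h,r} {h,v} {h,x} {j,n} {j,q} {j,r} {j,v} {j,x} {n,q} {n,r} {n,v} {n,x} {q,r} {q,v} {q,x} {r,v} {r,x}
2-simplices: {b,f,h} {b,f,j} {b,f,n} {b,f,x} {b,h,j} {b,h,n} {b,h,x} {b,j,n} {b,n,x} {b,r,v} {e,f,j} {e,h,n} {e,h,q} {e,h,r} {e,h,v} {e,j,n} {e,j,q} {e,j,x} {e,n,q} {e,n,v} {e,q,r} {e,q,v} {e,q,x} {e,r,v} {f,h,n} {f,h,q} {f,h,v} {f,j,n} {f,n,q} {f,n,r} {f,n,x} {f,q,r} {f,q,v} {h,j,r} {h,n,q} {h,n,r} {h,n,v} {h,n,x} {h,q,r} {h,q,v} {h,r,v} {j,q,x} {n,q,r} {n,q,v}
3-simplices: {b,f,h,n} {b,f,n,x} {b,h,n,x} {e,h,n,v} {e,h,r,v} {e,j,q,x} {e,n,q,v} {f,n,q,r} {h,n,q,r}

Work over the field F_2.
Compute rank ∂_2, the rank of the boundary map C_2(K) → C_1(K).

n_0=10 n_1=42 n_2=44 n_3=9  [Z2]
∂1: piv[bf,bh,bj,bn,br,bv,bx,ef,eq] rk=9  ker:eh,ej,en,er,ev,ex,fh,fj,fn,fq,fr,fv,fx,hj,hn,hq,hr,hv,hx,jn,jq,jr,jv,jx,nq,nr,nv,nx,qr,qv,qx,rv,rx
∂2: piv[bfh,bfj,bfn,bfx,bhj,bhn,bhx,bjn,bnx,brv,efj,ehn,ehq,ehr,ehv,ejn,ejq,ejx,enq,env,eqr,eqv,eqx,erv,fhq,fhv,fnr,fqr,hjr] rk=29  ker:fhn,fjn,fnq,fnx,fqv,hnq,hnr,hnv,hnx,hqr,hqv,hrv,jqx,nqr,nqv
∂3: piv[bfhn,bfnx,bhnx,ehnv,ehrv,ejqx,enqv,fnqr,hnqr] rk=9
rk∂_2=29

rank∂_2=29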